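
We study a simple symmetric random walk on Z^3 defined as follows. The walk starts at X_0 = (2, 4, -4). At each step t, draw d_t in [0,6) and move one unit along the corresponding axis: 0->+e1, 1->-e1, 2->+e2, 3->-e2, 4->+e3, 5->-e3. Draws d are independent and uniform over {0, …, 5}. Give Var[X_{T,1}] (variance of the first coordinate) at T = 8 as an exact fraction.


8/3

Outcome values over d=0..5: [1, -1, 0, 0, 0, 0]
Σy = 0, Σy² = 2, M = 6
μ = 0/6 = 0,  σ² = 2/6 − (0)² = 1/3
Independent increments: Var[X_8] = 8·σ² = 8·(1/3) = 8/3


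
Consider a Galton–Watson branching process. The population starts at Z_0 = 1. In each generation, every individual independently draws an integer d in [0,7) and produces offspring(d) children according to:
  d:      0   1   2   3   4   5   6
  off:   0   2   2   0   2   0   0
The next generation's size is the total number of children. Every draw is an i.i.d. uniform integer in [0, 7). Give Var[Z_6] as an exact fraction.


Outcome values over d=0..6: [0, 2, 2, 0, 2, 0, 0]
Σy = 6, Σy² = 12, M = 7
μ = 6/7 = 6/7,  σ² = 12/7 − (6/7)² = 48/49
V_0 = 0, E_0 = 1
V_1 = 48/49·E_0 + (6/7)²·V_0 = 48/49;  E_1 = 6/7
V_2 = 48/49·E_1 + (6/7)²·V_1 = 3744/2401;  E_2 = 36/49
V_3 = 48/49·E_2 + (6/7)²·V_2 = 219456/117649;  E_3 = 216/343
V_4 = 48/49·E_3 + (6/7)²·V_3 = 11456640/5764801;  E_4 = 1296/2401
V_5 = 48/49·E_4 + (6/7)²·V_4 = 561800448/282475249;  E_5 = 7776/16807
V_6 = 48/49·E_5 + (6/7)²·V_5 = 26497995264/13841287201;  E_6 = 46656/117649

26497995264/13841287201


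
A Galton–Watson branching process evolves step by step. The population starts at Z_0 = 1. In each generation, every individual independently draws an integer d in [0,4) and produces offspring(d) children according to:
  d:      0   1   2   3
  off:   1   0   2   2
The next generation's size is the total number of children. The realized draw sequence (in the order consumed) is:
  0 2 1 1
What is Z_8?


gen 0: Z_0=1, draws=[0], offspring=[1], Z_1=1
gen 1: Z_1=1, draws=[2], offspring=[2], Z_2=2
gen 2: Z_2=2, draws=[1, 1], offspring=[0, 0], Z_3=0
gen 3: Z_3=0, draws=[], offspring=[], Z_4=0
gen 4: Z_4=0, draws=[], offspring=[], Z_5=0
gen 5: Z_5=0, draws=[], offspring=[], Z_6=0
gen 6: Z_6=0, draws=[], offspring=[], Z_7=0
gen 7: Z_7=0, draws=[], offspring=[], Z_8=0

0


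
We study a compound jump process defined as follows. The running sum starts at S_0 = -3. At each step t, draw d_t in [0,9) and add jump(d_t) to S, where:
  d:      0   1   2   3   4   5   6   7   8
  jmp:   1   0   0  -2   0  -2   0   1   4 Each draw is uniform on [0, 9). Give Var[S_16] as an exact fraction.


3680/81

Outcome values over d=0..8: [1, 0, 0, -2, 0, -2, 0, 1, 4]
Σy = 2, Σy² = 26, M = 9
μ = 2/9 = 2/9,  σ² = 26/9 − (2/9)² = 230/81
Independent increments: Var[S_16] = 16·σ² = 16·(230/81) = 3680/81


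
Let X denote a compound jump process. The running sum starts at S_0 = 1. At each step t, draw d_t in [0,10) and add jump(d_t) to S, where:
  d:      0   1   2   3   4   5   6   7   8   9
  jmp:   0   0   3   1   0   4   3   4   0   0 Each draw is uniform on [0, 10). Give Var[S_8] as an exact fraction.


Outcome values over d=0..9: [0, 0, 3, 1, 0, 4, 3, 4, 0, 0]
Σy = 15, Σy² = 51, M = 10
μ = 15/10 = 3/2,  σ² = 51/10 − (3/2)² = 57/20
Independent increments: Var[S_8] = 8·σ² = 8·(57/20) = 114/5

114/5


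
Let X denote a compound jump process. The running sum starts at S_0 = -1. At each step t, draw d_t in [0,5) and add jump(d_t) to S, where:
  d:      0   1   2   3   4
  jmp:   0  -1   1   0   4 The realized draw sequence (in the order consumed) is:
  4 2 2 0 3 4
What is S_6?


t=0: S=-1, d=4, jump=4, S_1=3
t=1: S=3, d=2, jump=1, S_2=4
t=2: S=4, d=2, jump=1, S_3=5
t=3: S=5, d=0, jump=0, S_4=5
t=4: S=5, d=3, jump=0, S_5=5
t=5: S=5, d=4, jump=4, S_6=9

9


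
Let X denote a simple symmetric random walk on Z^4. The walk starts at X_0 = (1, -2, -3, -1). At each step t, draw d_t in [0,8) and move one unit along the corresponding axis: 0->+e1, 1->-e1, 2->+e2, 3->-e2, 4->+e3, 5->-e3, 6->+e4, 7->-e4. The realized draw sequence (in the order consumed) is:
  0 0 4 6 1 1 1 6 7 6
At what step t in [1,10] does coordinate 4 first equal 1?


t=0: X=(1, -2, -3, -1), d=0 → +e1, X_1=(2, -2, -3, -1)
t=1: X=(2, -2, -3, -1), d=0 → +e1, X_2=(3, -2, -3, -1)
t=2: X=(3, -2, -3, -1), d=4 → +e3, X_3=(3, -2, -2, -1)
t=3: X=(3, -2, -2, -1), d=6 → +e4, X_4=(3, -2, -2, 0)
t=4: X=(3, -2, -2, 0), d=1 → -e1, X_5=(2, -2, -2, 0)
t=5: X=(2, -2, -2, 0), d=1 → -e1, X_6=(1, -2, -2, 0)
t=6: X=(1, -2, -2, 0), d=1 → -e1, X_7=(0, -2, -2, 0)
t=7: X=(0, -2, -2, 0), d=6 → +e4, X_8=(0, -2, -2, 1)
t=8: X=(0, -2, -2, 1), d=7 → -e4, X_9=(0, -2, -2, 0)
t=9: X=(0, -2, -2, 0), d=6 → +e4, X_10=(0, -2, -2, 1)

8


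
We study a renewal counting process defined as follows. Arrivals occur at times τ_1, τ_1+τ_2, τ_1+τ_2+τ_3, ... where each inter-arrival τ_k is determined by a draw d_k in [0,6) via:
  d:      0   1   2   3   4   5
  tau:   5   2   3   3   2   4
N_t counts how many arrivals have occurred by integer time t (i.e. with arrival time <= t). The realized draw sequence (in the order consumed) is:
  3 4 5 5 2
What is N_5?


2

draw d_1=3: τ_1=3, arrival time A_1=3
draw d_2=4: τ_2=2, arrival time A_2=5
draw d_3=5: τ_3=4, arrival time A_3=9
draw d_4=5: τ_4=4, arrival time A_4=13
draw d_5=2: τ_5=3, arrival time A_5=16
N_t over t=0..5: 0:0 1:0 2:0 3:1 4:1 5:2


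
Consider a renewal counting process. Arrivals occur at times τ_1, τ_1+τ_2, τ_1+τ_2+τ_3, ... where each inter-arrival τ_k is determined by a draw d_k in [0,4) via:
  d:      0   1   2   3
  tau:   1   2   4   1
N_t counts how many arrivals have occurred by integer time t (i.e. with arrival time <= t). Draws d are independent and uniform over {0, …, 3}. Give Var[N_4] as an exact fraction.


239/256

Inter-arrival values over d=0..3: [1, 2, 4, 1]
Each d has probability 1/4, so the pmf of τ is: f(1) = 1/2, f(2) = 1/4, f(4) = 1/4
Let p_n(j) = P(N_n = j), with p_0 = [1]. Condition on τ_1: p_n(0) = P(τ > n), and for j >= 1, p_n(j) = Σ_{k<=n} f(k)·p_{n−k}(j−1)
p_1 = [1/2, 1/2]  (j = 0..1)
p_2 = [1/4, 1/2, 1/4]  (j = 0..2)
p_3 = [1/4, 1/4, 3/8, 1/8]  (j = 0..3)
p_4 = [0, 7/16, 1/4, 1/4, 1/16]  (j = 0..4)
E[N_4] = Σ j·p_4(j) = 31/16;  E[N_4²] = Σ j²·p_4(j) = 75/16
Var[N_4] = 75/16 − (31/16)² = 239/256


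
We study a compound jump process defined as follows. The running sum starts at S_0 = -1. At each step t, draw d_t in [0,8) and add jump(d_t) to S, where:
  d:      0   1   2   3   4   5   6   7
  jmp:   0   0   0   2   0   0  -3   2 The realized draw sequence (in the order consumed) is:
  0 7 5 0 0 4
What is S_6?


t=0: S=-1, d=0, jump=0, S_1=-1
t=1: S=-1, d=7, jump=2, S_2=1
t=2: S=1, d=5, jump=0, S_3=1
t=3: S=1, d=0, jump=0, S_4=1
t=4: S=1, d=0, jump=0, S_5=1
t=5: S=1, d=4, jump=0, S_6=1

1


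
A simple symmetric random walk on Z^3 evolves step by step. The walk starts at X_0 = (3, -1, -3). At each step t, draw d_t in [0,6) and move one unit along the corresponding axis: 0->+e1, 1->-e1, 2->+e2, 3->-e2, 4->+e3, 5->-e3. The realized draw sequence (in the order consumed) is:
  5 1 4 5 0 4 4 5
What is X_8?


t=0: X=(3, -1, -3), d=5 → -e3, X_1=(3, -1, -4)
t=1: X=(3, -1, -4), d=1 → -e1, X_2=(2, -1, -4)
t=2: X=(2, -1, -4), d=4 → +e3, X_3=(2, -1, -3)
t=3: X=(2, -1, -3), d=5 → -e3, X_4=(2, -1, -4)
t=4: X=(2, -1, -4), d=0 → +e1, X_5=(3, -1, -4)
t=5: X=(3, -1, -4), d=4 → +e3, X_6=(3, -1, -3)
t=6: X=(3, -1, -3), d=4 → +e3, X_7=(3, -1, -2)
t=7: X=(3, -1, -2), d=5 → -e3, X_8=(3, -1, -3)

(3, -1, -3)


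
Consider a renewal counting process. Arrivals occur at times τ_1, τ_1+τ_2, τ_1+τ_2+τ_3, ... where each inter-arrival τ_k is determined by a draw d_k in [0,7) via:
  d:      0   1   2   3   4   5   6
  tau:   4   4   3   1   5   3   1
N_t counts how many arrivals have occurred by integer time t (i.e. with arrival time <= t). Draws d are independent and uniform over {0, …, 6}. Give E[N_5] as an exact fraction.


25379/16807

Inter-arrival values over d=0..6: [4, 4, 3, 1, 5, 3, 1]
Each d has probability 1/7, so the pmf of τ is: f(1) = 2/7, f(3) = 2/7, f(4) = 2/7, f(5) = 1/7
Renewal equation for m(n) = E[N_n]: condition on τ_1 = k (if k <= n, one arrival plus a fresh copy on the remaining n−k steps): m(n) = F(n) + Σ_{k<=n} f(k)·m(n−k), where F(n) = P(τ <= n) and m(0) = 0
m(1) = F(1) = 2/7
m(2) = F(2) + f(1)·m(1) = 2/7 + 2/7·2/7 = 18/49
m(3) = F(3) + f(1)·m(2) = 4/7 + 2/7·18/49 = 232/343
m(4) = F(4) + f(1)·m(3) + f(3)·m(1) = 6/7 + 2/7·232/343 + 2/7·2/7 = 2718/2401
m(5) = F(5) + f(1)·m(4) + f(3)·m(2) + f(4)·m(1) = 1 + 2/7·2718/2401 + 2/7·18/49 + 2/7·2/7 = 25379/16807
E[N_5] = m(5) = 25379/16807


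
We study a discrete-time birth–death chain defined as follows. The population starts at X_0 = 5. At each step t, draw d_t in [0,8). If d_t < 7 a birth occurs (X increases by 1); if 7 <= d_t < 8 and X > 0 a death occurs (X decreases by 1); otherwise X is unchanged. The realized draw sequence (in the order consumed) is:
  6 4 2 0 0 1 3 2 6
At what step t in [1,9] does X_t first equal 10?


t=0: X=5, d=6 → birth, X_1=6
t=1: X=6, d=4 → birth, X_2=7
t=2: X=7, d=2 → birth, X_3=8
t=3: X=8, d=0 → birth, X_4=9
t=4: X=9, d=0 → birth, X_5=10
t=5: X=10, d=1 → birth, X_6=11
t=6: X=11, d=3 → birth, X_7=12
t=7: X=12, d=2 → birth, X_8=13
t=8: X=13, d=6 → birth, X_9=14

5


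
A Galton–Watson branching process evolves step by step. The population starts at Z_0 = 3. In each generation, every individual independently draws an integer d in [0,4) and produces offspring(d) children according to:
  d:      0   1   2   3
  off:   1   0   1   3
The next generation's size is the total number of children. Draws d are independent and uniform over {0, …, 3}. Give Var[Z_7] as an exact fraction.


54988078125/268435456

Outcome values over d=0..3: [1, 0, 1, 3]
Σy = 5, Σy² = 11, M = 4
μ = 5/4 = 5/4,  σ² = 11/4 − (5/4)² = 19/16
V_0 = 0, E_0 = 3
V_1 = 19/16·E_0 + (5/4)²·V_0 = 57/16;  E_1 = 15/4
V_2 = 19/16·E_1 + (5/4)²·V_1 = 2565/256;  E_2 = 75/16
V_3 = 19/16·E_2 + (5/4)²·V_2 = 86925/4096;  E_3 = 375/64
V_4 = 19/16·E_3 + (5/4)²·V_3 = 2629125/65536;  E_4 = 1875/256
V_5 = 19/16·E_4 + (5/4)²·V_4 = 74848125/1048576;  E_5 = 9375/1024
V_6 = 19/16·E_5 + (5/4)²·V_5 = 2053603125/16777216;  E_6 = 46875/4096
V_7 = 19/16·E_6 + (5/4)²·V_6 = 54988078125/268435456;  E_7 = 234375/16384


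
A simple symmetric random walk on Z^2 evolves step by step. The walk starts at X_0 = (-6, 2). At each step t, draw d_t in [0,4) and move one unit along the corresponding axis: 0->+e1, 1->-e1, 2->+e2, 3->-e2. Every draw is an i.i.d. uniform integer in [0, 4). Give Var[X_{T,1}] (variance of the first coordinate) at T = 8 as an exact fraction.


Outcome values over d=0..3: [1, -1, 0, 0]
Σy = 0, Σy² = 2, M = 4
μ = 0/4 = 0,  σ² = 2/4 − (0)² = 1/2
Independent increments: Var[X_8] = 8·σ² = 8·(1/2) = 4

4


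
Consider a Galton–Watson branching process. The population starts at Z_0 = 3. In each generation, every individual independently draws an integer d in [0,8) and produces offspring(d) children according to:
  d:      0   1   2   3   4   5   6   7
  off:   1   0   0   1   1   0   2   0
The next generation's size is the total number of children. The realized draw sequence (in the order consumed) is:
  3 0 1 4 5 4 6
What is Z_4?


2

gen 0: Z_0=3, draws=[3, 0, 1], offspring=[1, 1, 0], Z_1=2
gen 1: Z_1=2, draws=[4, 5], offspring=[1, 0], Z_2=1
gen 2: Z_2=1, draws=[4], offspring=[1], Z_3=1
gen 3: Z_3=1, draws=[6], offspring=[2], Z_4=2


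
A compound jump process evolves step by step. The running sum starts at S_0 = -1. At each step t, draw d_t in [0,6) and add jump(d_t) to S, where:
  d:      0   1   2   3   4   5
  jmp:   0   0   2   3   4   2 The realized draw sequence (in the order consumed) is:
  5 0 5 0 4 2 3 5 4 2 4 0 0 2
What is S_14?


t=0: S=-1, d=5, jump=2, S_1=1
t=1: S=1, d=0, jump=0, S_2=1
t=2: S=1, d=5, jump=2, S_3=3
t=3: S=3, d=0, jump=0, S_4=3
t=4: S=3, d=4, jump=4, S_5=7
t=5: S=7, d=2, jump=2, S_6=9
t=6: S=9, d=3, jump=3, S_7=12
t=7: S=12, d=5, jump=2, S_8=14
t=8: S=14, d=4, jump=4, S_9=18
t=9: S=18, d=2, jump=2, S_10=20
t=10: S=20, d=4, jump=4, S_11=24
t=11: S=24, d=0, jump=0, S_12=24
t=12: S=24, d=0, jump=0, S_13=24
t=13: S=24, d=2, jump=2, S_14=26

26


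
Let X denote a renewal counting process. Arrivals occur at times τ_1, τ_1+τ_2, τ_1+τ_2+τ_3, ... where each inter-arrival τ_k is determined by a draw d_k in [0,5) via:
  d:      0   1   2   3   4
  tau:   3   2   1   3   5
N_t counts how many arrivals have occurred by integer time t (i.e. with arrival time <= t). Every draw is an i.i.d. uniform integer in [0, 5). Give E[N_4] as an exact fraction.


721/625

Inter-arrival values over d=0..4: [3, 2, 1, 3, 5]
Each d has probability 1/5, so the pmf of τ is: f(1) = 1/5, f(2) = 1/5, f(3) = 2/5, f(5) = 1/5
Renewal equation for m(n) = E[N_n]: condition on τ_1 = k (if k <= n, one arrival plus a fresh copy on the remaining n−k steps): m(n) = F(n) + Σ_{k<=n} f(k)·m(n−k), where F(n) = P(τ <= n) and m(0) = 0
m(1) = F(1) = 1/5
m(2) = F(2) + f(1)·m(1) = 2/5 + 1/5·1/5 = 11/25
m(3) = F(3) + f(1)·m(2) + f(2)·m(1) = 4/5 + 1/5·11/25 + 1/5·1/5 = 116/125
m(4) = F(4) + f(1)·m(3) + f(2)·m(2) + f(3)·m(1) = 4/5 + 1/5·116/125 + 1/5·11/25 + 2/5·1/5 = 721/625
E[N_4] = m(4) = 721/625


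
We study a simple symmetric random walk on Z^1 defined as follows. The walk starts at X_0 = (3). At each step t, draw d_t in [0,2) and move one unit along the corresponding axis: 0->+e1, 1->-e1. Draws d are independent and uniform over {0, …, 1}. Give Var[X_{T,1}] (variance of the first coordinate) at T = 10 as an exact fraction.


Outcome values over d=0..1: [1, -1]
Σy = 0, Σy² = 2, M = 2
μ = 0/2 = 0,  σ² = 2/2 − (0)² = 1
Independent increments: Var[X_10] = 10·σ² = 10·(1) = 10

10


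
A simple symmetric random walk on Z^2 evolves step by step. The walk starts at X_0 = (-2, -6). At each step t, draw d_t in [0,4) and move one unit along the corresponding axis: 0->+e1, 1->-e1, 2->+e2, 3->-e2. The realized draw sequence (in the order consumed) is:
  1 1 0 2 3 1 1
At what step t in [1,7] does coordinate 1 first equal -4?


t=0: X=(-2, -6), d=1 → -e1, X_1=(-3, -6)
t=1: X=(-3, -6), d=1 → -e1, X_2=(-4, -6)
t=2: X=(-4, -6), d=0 → +e1, X_3=(-3, -6)
t=3: X=(-3, -6), d=2 → +e2, X_4=(-3, -5)
t=4: X=(-3, -5), d=3 → -e2, X_5=(-3, -6)
t=5: X=(-3, -6), d=1 → -e1, X_6=(-4, -6)
t=6: X=(-4, -6), d=1 → -e1, X_7=(-5, -6)

2


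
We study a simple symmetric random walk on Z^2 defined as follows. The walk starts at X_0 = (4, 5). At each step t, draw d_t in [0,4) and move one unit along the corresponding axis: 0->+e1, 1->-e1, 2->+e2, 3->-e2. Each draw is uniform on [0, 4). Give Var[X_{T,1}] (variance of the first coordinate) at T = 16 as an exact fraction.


8

Outcome values over d=0..3: [1, -1, 0, 0]
Σy = 0, Σy² = 2, M = 4
μ = 0/4 = 0,  σ² = 2/4 − (0)² = 1/2
Independent increments: Var[X_16] = 16·σ² = 16·(1/2) = 8


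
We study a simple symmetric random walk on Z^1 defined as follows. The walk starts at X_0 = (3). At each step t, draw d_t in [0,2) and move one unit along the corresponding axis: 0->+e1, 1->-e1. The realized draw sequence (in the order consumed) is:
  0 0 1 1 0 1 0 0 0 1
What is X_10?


t=0: X=(3), d=0 → +e1, X_1=(4)
t=1: X=(4), d=0 → +e1, X_2=(5)
t=2: X=(5), d=1 → -e1, X_3=(4)
t=3: X=(4), d=1 → -e1, X_4=(3)
t=4: X=(3), d=0 → +e1, X_5=(4)
t=5: X=(4), d=1 → -e1, X_6=(3)
t=6: X=(3), d=0 → +e1, X_7=(4)
t=7: X=(4), d=0 → +e1, X_8=(5)
t=8: X=(5), d=0 → +e1, X_9=(6)
t=9: X=(6), d=1 → -e1, X_10=(5)

(5)


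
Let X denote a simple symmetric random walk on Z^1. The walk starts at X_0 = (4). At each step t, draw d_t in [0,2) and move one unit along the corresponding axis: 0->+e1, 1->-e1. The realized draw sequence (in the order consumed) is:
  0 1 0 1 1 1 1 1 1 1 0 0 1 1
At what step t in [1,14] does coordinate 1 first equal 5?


1

t=0: X=(4), d=0 → +e1, X_1=(5)
t=1: X=(5), d=1 → -e1, X_2=(4)
t=2: X=(4), d=0 → +e1, X_3=(5)
t=3: X=(5), d=1 → -e1, X_4=(4)
t=4: X=(4), d=1 → -e1, X_5=(3)
t=5: X=(3), d=1 → -e1, X_6=(2)
t=6: X=(2), d=1 → -e1, X_7=(1)
t=7: X=(1), d=1 → -e1, X_8=(0)
t=8: X=(0), d=1 → -e1, X_9=(-1)
t=9: X=(-1), d=1 → -e1, X_10=(-2)
t=10: X=(-2), d=0 → +e1, X_11=(-1)
t=11: X=(-1), d=0 → +e1, X_12=(0)
t=12: X=(0), d=1 → -e1, X_13=(-1)
t=13: X=(-1), d=1 → -e1, X_14=(-2)


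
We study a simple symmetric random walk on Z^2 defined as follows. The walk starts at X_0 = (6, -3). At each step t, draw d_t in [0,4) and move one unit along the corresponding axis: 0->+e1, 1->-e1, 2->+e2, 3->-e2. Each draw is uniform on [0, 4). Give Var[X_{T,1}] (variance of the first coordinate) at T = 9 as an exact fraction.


Outcome values over d=0..3: [1, -1, 0, 0]
Σy = 0, Σy² = 2, M = 4
μ = 0/4 = 0,  σ² = 2/4 − (0)² = 1/2
Independent increments: Var[X_9] = 9·σ² = 9·(1/2) = 9/2

9/2


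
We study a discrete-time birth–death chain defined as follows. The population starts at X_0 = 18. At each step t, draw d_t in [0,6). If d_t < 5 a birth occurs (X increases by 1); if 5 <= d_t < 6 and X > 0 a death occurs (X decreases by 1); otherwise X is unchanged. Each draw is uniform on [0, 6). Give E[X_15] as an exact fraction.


28

X can drop by at most 1 per step and X_0 = 18 > T = 15, so X_t >= 18 − t >= 3 > 0 for every t <= 15: the floor at 0 (the 'and X > 0' condition) never binds. Hence X_15 = X_0 + Σ_{t<15} Y_t with i.i.d. increments Y_t = y(d_t) ∈ {+1, −1, 0}.
Outcome values over d=0..5: [1, 1, 1, 1, 1, -1]
Σy = 4, Σy² = 6, M = 6
μ = 4/6 = 2/3,  σ² = 6/6 − (2/3)² = 5/9
E[X_15] = 18 + 15·(2/3) = 28


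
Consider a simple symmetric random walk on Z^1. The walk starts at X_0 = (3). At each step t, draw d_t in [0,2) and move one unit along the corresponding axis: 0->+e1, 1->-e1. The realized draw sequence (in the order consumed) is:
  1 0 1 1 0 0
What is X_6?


t=0: X=(3), d=1 → -e1, X_1=(2)
t=1: X=(2), d=0 → +e1, X_2=(3)
t=2: X=(3), d=1 → -e1, X_3=(2)
t=3: X=(2), d=1 → -e1, X_4=(1)
t=4: X=(1), d=0 → +e1, X_5=(2)
t=5: X=(2), d=0 → +e1, X_6=(3)

(3)


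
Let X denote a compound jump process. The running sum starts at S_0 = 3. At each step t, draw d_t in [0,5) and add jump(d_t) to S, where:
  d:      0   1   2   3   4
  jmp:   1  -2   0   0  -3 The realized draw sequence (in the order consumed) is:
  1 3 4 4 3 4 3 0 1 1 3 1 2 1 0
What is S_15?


t=0: S=3, d=1, jump=-2, S_1=1
t=1: S=1, d=3, jump=0, S_2=1
t=2: S=1, d=4, jump=-3, S_3=-2
t=3: S=-2, d=4, jump=-3, S_4=-5
t=4: S=-5, d=3, jump=0, S_5=-5
t=5: S=-5, d=4, jump=-3, S_6=-8
t=6: S=-8, d=3, jump=0, S_7=-8
t=7: S=-8, d=0, jump=1, S_8=-7
t=8: S=-7, d=1, jump=-2, S_9=-9
t=9: S=-9, d=1, jump=-2, S_10=-11
t=10: S=-11, d=3, jump=0, S_11=-11
t=11: S=-11, d=1, jump=-2, S_12=-13
t=12: S=-13, d=2, jump=0, S_13=-13
t=13: S=-13, d=1, jump=-2, S_14=-15
t=14: S=-15, d=0, jump=1, S_15=-14

-14


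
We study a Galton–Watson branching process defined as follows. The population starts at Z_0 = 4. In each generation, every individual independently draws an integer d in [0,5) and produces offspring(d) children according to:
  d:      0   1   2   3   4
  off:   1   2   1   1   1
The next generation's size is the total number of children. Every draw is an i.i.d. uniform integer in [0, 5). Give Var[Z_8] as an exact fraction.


Outcome values over d=0..4: [1, 2, 1, 1, 1]
Σy = 6, Σy² = 8, M = 5
μ = 6/5 = 6/5,  σ² = 8/5 − (6/5)² = 4/25
V_0 = 0, E_0 = 4
V_1 = 4/25·E_0 + (6/5)²·V_0 = 16/25;  E_1 = 24/5
V_2 = 4/25·E_1 + (6/5)²·V_1 = 1056/625;  E_2 = 144/25
V_3 = 4/25·E_2 + (6/5)²·V_2 = 52416/15625;  E_3 = 864/125
V_4 = 4/25·E_3 + (6/5)²·V_3 = 2318976/390625;  E_4 = 5184/625
V_5 = 4/25·E_4 + (6/5)²·V_4 = 96443136/9765625;  E_5 = 31104/3125
V_6 = 4/25·E_5 + (6/5)²·V_5 = 3860752896/244140625;  E_6 = 186624/15625
V_7 = 4/25·E_6 + (6/5)²·V_6 = 150651104256/6103515625;  E_7 = 1119744/78125
V_8 = 4/25·E_7 + (6/5)²·V_7 = 5773359753216/152587890625;  E_8 = 6718464/390625

5773359753216/152587890625


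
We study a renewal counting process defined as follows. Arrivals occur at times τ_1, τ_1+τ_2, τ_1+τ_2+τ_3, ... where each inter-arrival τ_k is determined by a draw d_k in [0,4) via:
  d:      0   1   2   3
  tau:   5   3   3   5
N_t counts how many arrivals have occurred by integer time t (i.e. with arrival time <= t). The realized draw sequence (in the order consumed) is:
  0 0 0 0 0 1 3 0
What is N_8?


draw d_1=0: τ_1=5, arrival time A_1=5
draw d_2=0: τ_2=5, arrival time A_2=10
draw d_3=0: τ_3=5, arrival time A_3=15
draw d_4=0: τ_4=5, arrival time A_4=20
draw d_5=0: τ_5=5, arrival time A_5=25
draw d_6=1: τ_6=3, arrival time A_6=28
draw d_7=3: τ_7=5, arrival time A_7=33
draw d_8=0: τ_8=5, arrival time A_8=38
N_t over t=0..8: 0:0 1:0 2:0 3:0 4:0 5:1 6:1 7:1 8:1

1


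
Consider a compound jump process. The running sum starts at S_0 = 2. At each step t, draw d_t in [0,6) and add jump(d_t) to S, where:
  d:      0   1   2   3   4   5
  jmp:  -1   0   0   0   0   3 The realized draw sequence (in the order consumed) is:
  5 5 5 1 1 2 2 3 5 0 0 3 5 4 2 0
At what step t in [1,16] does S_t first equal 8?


2

t=0: S=2, d=5, jump=3, S_1=5
t=1: S=5, d=5, jump=3, S_2=8
t=2: S=8, d=5, jump=3, S_3=11
t=3: S=11, d=1, jump=0, S_4=11
t=4: S=11, d=1, jump=0, S_5=11
t=5: S=11, d=2, jump=0, S_6=11
t=6: S=11, d=2, jump=0, S_7=11
t=7: S=11, d=3, jump=0, S_8=11
t=8: S=11, d=5, jump=3, S_9=14
t=9: S=14, d=0, jump=-1, S_10=13
t=10: S=13, d=0, jump=-1, S_11=12
t=11: S=12, d=3, jump=0, S_12=12
t=12: S=12, d=5, jump=3, S_13=15
t=13: S=15, d=4, jump=0, S_14=15
t=14: S=15, d=2, jump=0, S_15=15
t=15: S=15, d=0, jump=-1, S_16=14


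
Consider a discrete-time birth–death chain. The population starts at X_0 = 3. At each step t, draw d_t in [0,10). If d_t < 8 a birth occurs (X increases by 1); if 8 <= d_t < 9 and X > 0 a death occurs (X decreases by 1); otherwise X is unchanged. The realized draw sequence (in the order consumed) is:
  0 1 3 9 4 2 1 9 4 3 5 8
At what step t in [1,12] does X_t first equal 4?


1

t=0: X=3, d=0 → birth, X_1=4
t=1: X=4, d=1 → birth, X_2=5
t=2: X=5, d=3 → birth, X_3=6
t=3: X=6, d=9 → hold, X_4=6
t=4: X=6, d=4 → birth, X_5=7
t=5: X=7, d=2 → birth, X_6=8
t=6: X=8, d=1 → birth, X_7=9
t=7: X=9, d=9 → hold, X_8=9
t=8: X=9, d=4 → birth, X_9=10
t=9: X=10, d=3 → birth, X_10=11
t=10: X=11, d=5 → birth, X_11=12
t=11: X=12, d=8 → death, X_12=11


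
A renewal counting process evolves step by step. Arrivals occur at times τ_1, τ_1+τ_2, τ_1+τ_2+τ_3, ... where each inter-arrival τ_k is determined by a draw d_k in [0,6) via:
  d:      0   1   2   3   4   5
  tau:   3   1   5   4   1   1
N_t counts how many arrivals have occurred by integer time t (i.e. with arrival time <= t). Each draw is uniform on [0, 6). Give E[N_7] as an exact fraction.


Inter-arrival values over d=0..5: [3, 1, 5, 4, 1, 1]
Each d has probability 1/6, so the pmf of τ is: f(1) = 1/2, f(3) = 1/6, f(4) = 1/6, f(5) = 1/6
Renewal equation for m(n) = E[N_n]: condition on τ_1 = k (if k <= n, one arrival plus a fresh copy on the remaining n−k steps): m(n) = F(n) + Σ_{k<=n} f(k)·m(n−k), where F(n) = P(τ <= n) and m(0) = 0
m(1) = F(1) = 1/2
m(2) = F(2) + f(1)·m(1) = 1/2 + 1/2·1/2 = 3/4
m(3) = F(3) + f(1)·m(2) = 2/3 + 1/2·3/4 = 25/24
m(4) = F(4) + f(1)·m(3) + f(3)·m(1) = 5/6 + 1/2·25/24 + 1/6·1/2 = 23/16
m(5) = F(5) + f(1)·m(4) + f(3)·m(2) + f(4)·m(1) = 1 + 1/2·23/16 + 1/6·3/4 + 1/6·1/2 = 185/96
m(6) = F(6) + f(1)·m(5) + f(3)·m(3) + f(4)·m(2) + f(5)·m(1) = 1 + 1/2·185/96 + 1/6·25/24 + 1/6·3/4 + 1/6·1/2 = 1351/576
m(7) = F(7) + f(1)·m(6) + f(3)·m(4) + f(4)·m(3) + f(5)·m(2) = 1 + 1/2·1351/576 + 1/6·23/16 + 1/6·25/24 + 1/6·3/4 = 347/128
E[N_7] = m(7) = 347/128

347/128


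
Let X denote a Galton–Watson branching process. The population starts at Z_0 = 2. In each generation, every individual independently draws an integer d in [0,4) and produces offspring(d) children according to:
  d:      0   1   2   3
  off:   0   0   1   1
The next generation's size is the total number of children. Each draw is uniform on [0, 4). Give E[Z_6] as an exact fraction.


1/32

Outcome values over d=0..3: [0, 0, 1, 1]
Σy = 2, Σy² = 2, M = 4
μ = 2/4 = 1/2,  σ² = 2/4 − (1/2)² = 1/4
E[Z_0] = 2
E[Z_1] = 1/2·E[Z_0] = 1
E[Z_2] = 1/2·E[Z_1] = 1/2
E[Z_3] = 1/2·E[Z_2] = 1/4
E[Z_4] = 1/2·E[Z_3] = 1/8
E[Z_5] = 1/2·E[Z_4] = 1/16
E[Z_6] = 1/2·E[Z_5] = 1/32


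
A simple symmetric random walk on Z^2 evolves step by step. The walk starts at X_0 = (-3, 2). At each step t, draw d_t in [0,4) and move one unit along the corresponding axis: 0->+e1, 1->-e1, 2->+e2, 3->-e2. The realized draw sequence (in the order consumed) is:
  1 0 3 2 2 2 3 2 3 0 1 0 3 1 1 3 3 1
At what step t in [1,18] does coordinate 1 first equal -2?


t=0: X=(-3, 2), d=1 → -e1, X_1=(-4, 2)
t=1: X=(-4, 2), d=0 → +e1, X_2=(-3, 2)
t=2: X=(-3, 2), d=3 → -e2, X_3=(-3, 1)
t=3: X=(-3, 1), d=2 → +e2, X_4=(-3, 2)
t=4: X=(-3, 2), d=2 → +e2, X_5=(-3, 3)
t=5: X=(-3, 3), d=2 → +e2, X_6=(-3, 4)
t=6: X=(-3, 4), d=3 → -e2, X_7=(-3, 3)
t=7: X=(-3, 3), d=2 → +e2, X_8=(-3, 4)
t=8: X=(-3, 4), d=3 → -e2, X_9=(-3, 3)
t=9: X=(-3, 3), d=0 → +e1, X_10=(-2, 3)
t=10: X=(-2, 3), d=1 → -e1, X_11=(-3, 3)
t=11: X=(-3, 3), d=0 → +e1, X_12=(-2, 3)
t=12: X=(-2, 3), d=3 → -e2, X_13=(-2, 2)
t=13: X=(-2, 2), d=1 → -e1, X_14=(-3, 2)
t=14: X=(-3, 2), d=1 → -e1, X_15=(-4, 2)
t=15: X=(-4, 2), d=3 → -e2, X_16=(-4, 1)
t=16: X=(-4, 1), d=3 → -e2, X_17=(-4, 0)
t=17: X=(-4, 0), d=1 → -e1, X_18=(-5, 0)

10


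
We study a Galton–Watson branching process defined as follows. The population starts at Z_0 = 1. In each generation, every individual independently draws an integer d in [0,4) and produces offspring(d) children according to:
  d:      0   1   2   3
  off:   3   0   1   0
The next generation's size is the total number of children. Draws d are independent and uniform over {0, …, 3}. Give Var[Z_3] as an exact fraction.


9/2

Outcome values over d=0..3: [3, 0, 1, 0]
Σy = 4, Σy² = 10, M = 4
μ = 4/4 = 1,  σ² = 10/4 − (1)² = 3/2
V_0 = 0, E_0 = 1
V_1 = 3/2·E_0 + (1)²·V_0 = 3/2;  E_1 = 1
V_2 = 3/2·E_1 + (1)²·V_1 = 3;  E_2 = 1
V_3 = 3/2·E_2 + (1)²·V_2 = 9/2;  E_3 = 1


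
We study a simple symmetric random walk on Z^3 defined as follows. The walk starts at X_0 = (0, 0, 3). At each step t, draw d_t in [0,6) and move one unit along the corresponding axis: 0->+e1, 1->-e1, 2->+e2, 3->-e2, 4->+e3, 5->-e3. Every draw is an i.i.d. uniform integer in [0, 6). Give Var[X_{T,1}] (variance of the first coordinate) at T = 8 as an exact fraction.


Outcome values over d=0..5: [1, -1, 0, 0, 0, 0]
Σy = 0, Σy² = 2, M = 6
μ = 0/6 = 0,  σ² = 2/6 − (0)² = 1/3
Independent increments: Var[X_8] = 8·σ² = 8·(1/3) = 8/3

8/3


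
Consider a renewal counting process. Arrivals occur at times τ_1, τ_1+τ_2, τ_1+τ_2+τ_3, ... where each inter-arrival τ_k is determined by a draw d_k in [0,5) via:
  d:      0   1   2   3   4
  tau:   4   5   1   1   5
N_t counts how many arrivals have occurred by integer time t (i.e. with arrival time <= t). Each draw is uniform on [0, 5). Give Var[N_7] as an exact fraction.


6285588996/6103515625

Inter-arrival values over d=0..4: [4, 5, 1, 1, 5]
Each d has probability 1/5, so the pmf of τ is: f(1) = 2/5, f(4) = 1/5, f(5) = 2/5
Let p_n(j) = P(N_n = j), with p_0 = [1]. Condition on τ_1: p_n(0) = P(τ > n), and for j >= 1, p_n(j) = Σ_{k<=n} f(k)·p_{n−k}(j−1)
p_1 = [3/5, 2/5]  (j = 0..1)
p_2 = [3/5, 6/25, 4/25]  (j = 0..2)
p_3 = [3/5, 6/25, 12/125, 8/125]  (j = 0..3)
p_4 = [2/5, 11/25, 12/125, 24/625, 16/625]  (j = 0..4)
p_5 = [0, 17/25, 32/125, 24/625, 48/3125, 32/3125]  (j = 0..5)
p_6 = [0, 9/25, 12/25, 84/625, 48/3125, 96/15625, 64/15625]  (j = 0..6)
p_7 = [0, 9/25, 36/125, 172/625, 208/3125, 96/15625, 192/78125, 128/78125]  (j = 0..7)
E[N_7] = Σ j·p_7(j) = 162873/78125;  E[N_7²] = Σ j²·p_7(j) = 420009/78125
Var[N_7] = 420009/78125 − (162873/78125)² = 6285588996/6103515625


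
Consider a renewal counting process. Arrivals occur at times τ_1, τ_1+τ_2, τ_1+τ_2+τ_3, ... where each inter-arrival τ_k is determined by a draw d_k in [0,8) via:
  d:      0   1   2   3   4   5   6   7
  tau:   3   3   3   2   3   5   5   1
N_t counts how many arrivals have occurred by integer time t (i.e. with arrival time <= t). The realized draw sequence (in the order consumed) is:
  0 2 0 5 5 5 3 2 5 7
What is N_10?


draw d_1=0: τ_1=3, arrival time A_1=3
draw d_2=2: τ_2=3, arrival time A_2=6
draw d_3=0: τ_3=3, arrival time A_3=9
draw d_4=5: τ_4=5, arrival time A_4=14
draw d_5=5: τ_5=5, arrival time A_5=19
draw d_6=5: τ_6=5, arrival time A_6=24
draw d_7=3: τ_7=2, arrival time A_7=26
draw d_8=2: τ_8=3, arrival time A_8=29
draw d_9=5: τ_9=5, arrival time A_9=34
draw d_10=7: τ_10=1, arrival time A_10=35
N_t over t=0..10: 0:0 1:0 2:0 3:1 4:1 5:1 6:2 7:2 8:2 9:3 10:3

3


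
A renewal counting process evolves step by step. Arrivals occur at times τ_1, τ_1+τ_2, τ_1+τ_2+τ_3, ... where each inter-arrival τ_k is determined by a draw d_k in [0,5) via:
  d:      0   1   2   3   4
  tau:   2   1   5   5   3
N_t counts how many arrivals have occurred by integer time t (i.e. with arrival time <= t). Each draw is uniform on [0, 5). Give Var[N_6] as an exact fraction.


145730914/244140625

Inter-arrival values over d=0..4: [2, 1, 5, 5, 3]
Each d has probability 1/5, so the pmf of τ is: f(1) = 1/5, f(2) = 1/5, f(3) = 1/5, f(5) = 2/5
Let p_n(j) = P(N_n = j), with p_0 = [1]. Condition on τ_1: p_n(0) = P(τ > n), and for j >= 1, p_n(j) = Σ_{k<=n} f(k)·p_{n−k}(j−1)
p_1 = [4/5, 1/5]  (j = 0..1)
p_2 = [3/5, 9/25, 1/25]  (j = 0..2)
p_3 = [2/5, 12/25, 14/125, 1/125]  (j = 0..3)
p_4 = [2/5, 9/25, 26/125, 19/625, 1/625]  (j = 0..4)
p_5 = [0, 17/25, 6/25, 9/125, 24/3125, 1/3125]  (j = 0..5)
p_6 = [0, 12/25, 48/125, 14/125, 69/3125, 29/15625, 1/15625]  (j = 0..6)
E[N_6] = Σ j·p_6(j) = 26281/15625;  E[N_6²] = Σ j²·p_6(j) = 53531/15625
Var[N_6] = 53531/15625 − (26281/15625)² = 145730914/244140625


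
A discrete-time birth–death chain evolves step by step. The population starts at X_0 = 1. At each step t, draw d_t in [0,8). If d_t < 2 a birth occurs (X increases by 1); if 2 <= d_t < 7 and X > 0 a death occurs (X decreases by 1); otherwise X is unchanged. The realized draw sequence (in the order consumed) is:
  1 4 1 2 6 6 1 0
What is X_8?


t=0: X=1, d=1 → birth, X_1=2
t=1: X=2, d=4 → death, X_2=1
t=2: X=1, d=1 → birth, X_3=2
t=3: X=2, d=2 → death, X_4=1
t=4: X=1, d=6 → death, X_5=0
t=5: X=0, d=6 → hold, X_6=0
t=6: X=0, d=1 → birth, X_7=1
t=7: X=1, d=0 → birth, X_8=2

2


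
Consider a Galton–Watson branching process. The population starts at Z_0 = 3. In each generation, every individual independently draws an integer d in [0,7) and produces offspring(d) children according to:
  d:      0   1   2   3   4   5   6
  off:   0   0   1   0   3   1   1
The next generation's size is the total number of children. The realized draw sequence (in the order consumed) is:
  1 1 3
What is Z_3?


0

gen 0: Z_0=3, draws=[1, 1, 3], offspring=[0, 0, 0], Z_1=0
gen 1: Z_1=0, draws=[], offspring=[], Z_2=0
gen 2: Z_2=0, draws=[], offspring=[], Z_3=0


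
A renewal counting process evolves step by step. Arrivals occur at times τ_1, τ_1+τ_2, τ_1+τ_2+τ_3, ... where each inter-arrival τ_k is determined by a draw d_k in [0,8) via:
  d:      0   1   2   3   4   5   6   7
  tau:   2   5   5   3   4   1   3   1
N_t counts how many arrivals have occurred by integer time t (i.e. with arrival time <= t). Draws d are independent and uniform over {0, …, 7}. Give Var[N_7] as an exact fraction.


Inter-arrival values over d=0..7: [2, 5, 5, 3, 4, 1, 3, 1]
Each d has probability 1/8, so the pmf of τ is: f(1) = 1/4, f(2) = 1/8, f(3) = 1/4, f(4) = 1/8, f(5) = 1/4
Let p_n(j) = P(N_n = j), with p_0 = [1]. Condition on τ_1: p_n(0) = P(τ > n), and for j >= 1, p_n(j) = Σ_{k<=n} f(k)·p_{n−k}(j−1)
p_1 = [3/4, 1/4]  (j = 0..1)
p_2 = [5/8, 5/16, 1/16]  (j = 0..2)
p_3 = [3/8, 1/2, 7/64, 1/64]  (j = 0..3)
p_4 = [1/4, 31/64, 29/128, 9/256, 1/256]  (j = 0..4)
p_5 = [0, 39/64, 75/256, 11/128, 11/1024, 1/1024]  (j = 0..5)
p_6 = [0, 25/64, 225/512, 35/256, 61/2048, 13/4096, 1/4096]  (j = 0..6)
p_7 = [0, 17/64, 223/512, 119/512, 57/1024, 5/512, 15/16384, 1/16384]  (j = 0..7)
E[N_7] = Σ j·p_7(j) = 34593/16384;  E[N_7²] = Σ j²·p_7(j) = 86349/16384
Var[N_7] = 86349/16384 − (34593/16384)² = 218066367/268435456

218066367/268435456


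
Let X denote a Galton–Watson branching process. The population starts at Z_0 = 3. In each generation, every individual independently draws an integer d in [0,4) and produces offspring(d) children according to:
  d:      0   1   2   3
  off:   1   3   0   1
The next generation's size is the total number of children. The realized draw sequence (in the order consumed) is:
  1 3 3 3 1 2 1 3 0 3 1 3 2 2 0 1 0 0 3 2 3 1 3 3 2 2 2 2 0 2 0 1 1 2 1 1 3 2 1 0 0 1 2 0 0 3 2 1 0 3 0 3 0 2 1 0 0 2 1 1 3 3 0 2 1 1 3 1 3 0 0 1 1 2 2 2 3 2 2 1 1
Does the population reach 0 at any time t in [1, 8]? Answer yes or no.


gen 0: Z_0=3, draws=[1, 3, 3], offspring=[3, 1, 1], Z_1=5
gen 1: Z_1=5, draws=[3, 1, 2, 1, 3], offspring=[1, 3, 0, 3, 1], Z_2=8
gen 2: Z_2=8, draws=[0, 3, 1, 3, 2, 2, 0, 1], offspring=[1, 1, 3, 1, 0, 0, 1, 3], Z_3=10
gen 3: Z_3=10, draws=[0, 0, 3, 2, 3, 1, 3, 3, 2, 2], offspring=[1, 1, 1, 0, 1, 3, 1, 1, 0, 0], Z_4=9
gen 4: Z_4=9, draws=[2, 2, 0, 2, 0, 1, 1, 2, 1], offspring=[0, 0, 1, 0, 1, 3, 3, 0, 3], Z_5=11
gen 5: Z_5=11, draws=[1, 3, 2, 1, 0, 0, 1, 2, 0, 0, 3], offspring=[3, 1, 0, 3, 1, 1, 3, 0, 1, 1, 1], Z_6=15
gen 6: Z_6=15, draws=[2, 1, 0, 3, 0, 3, 0, 2, 1, 0, 0, 2, 1, 1, 3], offspring=[0, 3, 1, 1, 1, 1, 1, 0, 3, 1, 1, 0, 3, 3, 1], Z_7=20
gen 7: Z_7=20, draws=[3, 0, 2, 1, 1, 3, 1, 3, 0, 0, 1, 1, 2, 2, 2, 3, 2, 2, 1, 1], offspring=[1, 1, 0, 3, 3, 1, 3, 1, 1, 1, 3, 3, 0, 0, 0, 1, 0, 0, 3, 3], Z_8=28

no


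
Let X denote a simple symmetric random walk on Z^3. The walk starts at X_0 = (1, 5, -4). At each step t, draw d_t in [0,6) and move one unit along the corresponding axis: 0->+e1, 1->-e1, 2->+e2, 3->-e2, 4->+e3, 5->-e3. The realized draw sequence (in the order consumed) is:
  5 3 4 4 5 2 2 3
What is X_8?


t=0: X=(1, 5, -4), d=5 → -e3, X_1=(1, 5, -5)
t=1: X=(1, 5, -5), d=3 → -e2, X_2=(1, 4, -5)
t=2: X=(1, 4, -5), d=4 → +e3, X_3=(1, 4, -4)
t=3: X=(1, 4, -4), d=4 → +e3, X_4=(1, 4, -3)
t=4: X=(1, 4, -3), d=5 → -e3, X_5=(1, 4, -4)
t=5: X=(1, 4, -4), d=2 → +e2, X_6=(1, 5, -4)
t=6: X=(1, 5, -4), d=2 → +e2, X_7=(1, 6, -4)
t=7: X=(1, 6, -4), d=3 → -e2, X_8=(1, 5, -4)

(1, 5, -4)


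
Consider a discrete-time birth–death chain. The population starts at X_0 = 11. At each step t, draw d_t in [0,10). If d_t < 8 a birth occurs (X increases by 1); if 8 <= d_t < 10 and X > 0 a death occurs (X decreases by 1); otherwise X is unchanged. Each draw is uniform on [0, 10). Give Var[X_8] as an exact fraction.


128/25

X can drop by at most 1 per step and X_0 = 11 > T = 8, so X_t >= 11 − t >= 3 > 0 for every t <= 8: the floor at 0 (the 'and X > 0' condition) never binds. Hence X_8 = X_0 + Σ_{t<8} Y_t with i.i.d. increments Y_t = y(d_t) ∈ {+1, −1, 0}.
Outcome values over d=0..9: [1, 1, 1, 1, 1, 1, 1, 1, -1, -1]
Σy = 6, Σy² = 10, M = 10
μ = 6/10 = 3/5,  σ² = 10/10 − (3/5)² = 16/25
Independent increments: Var[X_8] = 8·σ² = 8·(16/25) = 128/25


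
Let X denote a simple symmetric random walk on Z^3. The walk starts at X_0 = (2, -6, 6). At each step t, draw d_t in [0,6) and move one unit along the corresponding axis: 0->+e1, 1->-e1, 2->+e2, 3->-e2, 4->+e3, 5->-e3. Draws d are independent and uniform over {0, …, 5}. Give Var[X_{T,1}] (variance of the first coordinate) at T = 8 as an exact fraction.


Outcome values over d=0..5: [1, -1, 0, 0, 0, 0]
Σy = 0, Σy² = 2, M = 6
μ = 0/6 = 0,  σ² = 2/6 − (0)² = 1/3
Independent increments: Var[X_8] = 8·σ² = 8·(1/3) = 8/3

8/3


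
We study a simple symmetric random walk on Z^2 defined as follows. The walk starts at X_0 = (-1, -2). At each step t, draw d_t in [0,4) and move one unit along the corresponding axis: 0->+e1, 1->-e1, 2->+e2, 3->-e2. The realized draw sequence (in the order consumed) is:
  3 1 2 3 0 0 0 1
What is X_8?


(0, -3)

t=0: X=(-1, -2), d=3 → -e2, X_1=(-1, -3)
t=1: X=(-1, -3), d=1 → -e1, X_2=(-2, -3)
t=2: X=(-2, -3), d=2 → +e2, X_3=(-2, -2)
t=3: X=(-2, -2), d=3 → -e2, X_4=(-2, -3)
t=4: X=(-2, -3), d=0 → +e1, X_5=(-1, -3)
t=5: X=(-1, -3), d=0 → +e1, X_6=(0, -3)
t=6: X=(0, -3), d=0 → +e1, X_7=(1, -3)
t=7: X=(1, -3), d=1 → -e1, X_8=(0, -3)


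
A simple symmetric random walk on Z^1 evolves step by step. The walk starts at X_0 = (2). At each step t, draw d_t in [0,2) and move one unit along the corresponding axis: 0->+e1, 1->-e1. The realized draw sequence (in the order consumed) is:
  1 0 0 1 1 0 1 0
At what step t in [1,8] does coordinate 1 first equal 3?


t=0: X=(2), d=1 → -e1, X_1=(1)
t=1: X=(1), d=0 → +e1, X_2=(2)
t=2: X=(2), d=0 → +e1, X_3=(3)
t=3: X=(3), d=1 → -e1, X_4=(2)
t=4: X=(2), d=1 → -e1, X_5=(1)
t=5: X=(1), d=0 → +e1, X_6=(2)
t=6: X=(2), d=1 → -e1, X_7=(1)
t=7: X=(1), d=0 → +e1, X_8=(2)

3


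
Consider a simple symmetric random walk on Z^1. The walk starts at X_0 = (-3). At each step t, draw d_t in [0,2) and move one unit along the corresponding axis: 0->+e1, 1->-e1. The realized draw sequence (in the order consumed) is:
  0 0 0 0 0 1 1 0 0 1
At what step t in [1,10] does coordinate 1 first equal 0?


3

t=0: X=(-3), d=0 → +e1, X_1=(-2)
t=1: X=(-2), d=0 → +e1, X_2=(-1)
t=2: X=(-1), d=0 → +e1, X_3=(0)
t=3: X=(0), d=0 → +e1, X_4=(1)
t=4: X=(1), d=0 → +e1, X_5=(2)
t=5: X=(2), d=1 → -e1, X_6=(1)
t=6: X=(1), d=1 → -e1, X_7=(0)
t=7: X=(0), d=0 → +e1, X_8=(1)
t=8: X=(1), d=0 → +e1, X_9=(2)
t=9: X=(2), d=1 → -e1, X_10=(1)


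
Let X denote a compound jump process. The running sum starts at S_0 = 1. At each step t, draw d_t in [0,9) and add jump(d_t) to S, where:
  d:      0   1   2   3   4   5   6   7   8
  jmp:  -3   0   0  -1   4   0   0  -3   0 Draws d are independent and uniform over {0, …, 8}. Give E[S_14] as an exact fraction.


Outcome values over d=0..8: [-3, 0, 0, -1, 4, 0, 0, -3, 0]
Σy = -3, Σy² = 35, M = 9
μ = -3/9 = -1/3,  σ² = 35/9 − (-1/3)² = 34/9
E[S_14] = 1 + 14·(-1/3) = -11/3

-11/3


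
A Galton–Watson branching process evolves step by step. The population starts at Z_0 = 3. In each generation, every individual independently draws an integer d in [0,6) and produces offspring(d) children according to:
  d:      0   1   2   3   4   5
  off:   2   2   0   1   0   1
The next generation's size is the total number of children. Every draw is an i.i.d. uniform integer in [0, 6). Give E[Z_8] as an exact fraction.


3

Outcome values over d=0..5: [2, 2, 0, 1, 0, 1]
Σy = 6, Σy² = 10, M = 6
μ = 6/6 = 1,  σ² = 10/6 − (1)² = 2/3
E[Z_0] = 3
E[Z_1] = 1·E[Z_0] = 3
E[Z_2] = 1·E[Z_1] = 3
E[Z_3] = 1·E[Z_2] = 3
E[Z_4] = 1·E[Z_3] = 3
E[Z_5] = 1·E[Z_4] = 3
E[Z_6] = 1·E[Z_5] = 3
E[Z_7] = 1·E[Z_6] = 3
E[Z_8] = 1·E[Z_7] = 3


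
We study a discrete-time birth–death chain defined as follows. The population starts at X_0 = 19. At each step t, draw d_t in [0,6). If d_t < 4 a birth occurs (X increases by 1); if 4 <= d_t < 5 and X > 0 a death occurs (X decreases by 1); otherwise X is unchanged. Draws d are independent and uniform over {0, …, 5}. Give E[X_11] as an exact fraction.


X can drop by at most 1 per step and X_0 = 19 > T = 11, so X_t >= 19 − t >= 8 > 0 for every t <= 11: the floor at 0 (the 'and X > 0' condition) never binds. Hence X_11 = X_0 + Σ_{t<11} Y_t with i.i.d. increments Y_t = y(d_t) ∈ {+1, −1, 0}.
Outcome values over d=0..5: [1, 1, 1, 1, -1, 0]
Σy = 3, Σy² = 5, M = 6
μ = 3/6 = 1/2,  σ² = 5/6 − (1/2)² = 7/12
E[X_11] = 19 + 11·(1/2) = 49/2

49/2


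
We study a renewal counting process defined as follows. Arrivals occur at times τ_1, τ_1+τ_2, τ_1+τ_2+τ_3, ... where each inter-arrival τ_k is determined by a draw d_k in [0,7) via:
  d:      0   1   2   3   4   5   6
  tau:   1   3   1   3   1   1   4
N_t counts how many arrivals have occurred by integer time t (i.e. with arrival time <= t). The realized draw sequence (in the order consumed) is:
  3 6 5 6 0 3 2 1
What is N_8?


3

draw d_1=3: τ_1=3, arrival time A_1=3
draw d_2=6: τ_2=4, arrival time A_2=7
draw d_3=5: τ_3=1, arrival time A_3=8
draw d_4=6: τ_4=4, arrival time A_4=12
draw d_5=0: τ_5=1, arrival time A_5=13
draw d_6=3: τ_6=3, arrival time A_6=16
draw d_7=2: τ_7=1, arrival time A_7=17
draw d_8=1: τ_8=3, arrival time A_8=20
N_t over t=0..8: 0:0 1:0 2:0 3:1 4:1 5:1 6:1 7:2 8:3
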